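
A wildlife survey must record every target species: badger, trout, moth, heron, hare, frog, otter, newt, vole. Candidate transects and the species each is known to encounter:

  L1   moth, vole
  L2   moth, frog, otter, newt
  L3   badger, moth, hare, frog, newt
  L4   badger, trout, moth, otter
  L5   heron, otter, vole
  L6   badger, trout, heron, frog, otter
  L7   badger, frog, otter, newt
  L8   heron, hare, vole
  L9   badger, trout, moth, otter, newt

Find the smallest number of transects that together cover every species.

3

L1, L3, L6 together cover {badger, trout, moth, heron, hare, frog, otter, newt, vole} — every species.
No 2 of the 9 transects cover everything (all 36 pairs fall short), so 3 is minimum.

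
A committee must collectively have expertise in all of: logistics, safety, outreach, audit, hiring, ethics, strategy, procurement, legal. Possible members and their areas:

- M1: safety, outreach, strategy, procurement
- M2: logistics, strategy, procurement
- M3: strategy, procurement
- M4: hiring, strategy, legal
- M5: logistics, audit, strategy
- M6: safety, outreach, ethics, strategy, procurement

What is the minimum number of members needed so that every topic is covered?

3

M4, M5, M6 together cover {logistics, safety, outreach, audit, hiring, ethics, strategy, procurement, legal} — every topic.
No 2 of the 6 members cover everything (all 15 pairs fall short), so 3 is minimum.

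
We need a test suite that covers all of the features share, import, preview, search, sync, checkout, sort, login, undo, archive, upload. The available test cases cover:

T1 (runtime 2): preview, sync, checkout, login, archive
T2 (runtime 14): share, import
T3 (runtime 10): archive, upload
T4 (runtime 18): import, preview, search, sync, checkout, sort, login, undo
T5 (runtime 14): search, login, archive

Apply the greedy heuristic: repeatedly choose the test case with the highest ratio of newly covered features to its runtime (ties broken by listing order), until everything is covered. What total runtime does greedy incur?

Pick 1: T1 adds 5 new (preview, sync, checkout, login, archive) at runtime 2 (ratio 5/2).
Pick 2: T4 adds 4 new (import, search, sort, undo) at runtime 18 (ratio 4/18).
Pick 3: T3 adds 1 new (upload) at runtime 10 (ratio 1/10).
Pick 4: T2 adds 1 new (share) at runtime 14 (ratio 1/14).
Greedy total runtime: 2 + 18 + 10 + 14 = 44. (The true optimum is 42, so greedy overshoots here.)

44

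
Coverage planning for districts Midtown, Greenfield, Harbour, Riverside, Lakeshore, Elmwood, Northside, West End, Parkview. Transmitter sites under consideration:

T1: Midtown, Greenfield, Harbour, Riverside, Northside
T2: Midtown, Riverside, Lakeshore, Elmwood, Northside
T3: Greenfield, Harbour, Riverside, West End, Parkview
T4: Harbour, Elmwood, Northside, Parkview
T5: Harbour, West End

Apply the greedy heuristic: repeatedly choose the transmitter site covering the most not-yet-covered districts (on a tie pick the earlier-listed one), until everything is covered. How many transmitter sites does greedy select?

3

Pick 1: T1 covers 5 new districts (Midtown, Greenfield, Harbour, Riverside, Northside).
Pick 2: T2 covers 2 new districts (Lakeshore, Elmwood).
Pick 3: T3 covers 2 new districts (West End, Parkview).
Greedy uses 3 transmitter sites. (The true minimum is 2.)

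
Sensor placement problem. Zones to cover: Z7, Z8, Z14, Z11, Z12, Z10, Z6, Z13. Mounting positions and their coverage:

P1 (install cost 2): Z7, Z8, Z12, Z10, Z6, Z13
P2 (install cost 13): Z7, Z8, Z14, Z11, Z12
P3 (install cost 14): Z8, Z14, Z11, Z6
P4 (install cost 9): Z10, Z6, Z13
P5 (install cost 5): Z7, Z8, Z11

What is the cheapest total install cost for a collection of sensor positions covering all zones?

15

P1, P2 cover every zone at install cost 2 + 13 = 15.
Any cover uses at least 2 sensor positions; among all covering selections none totals below 15.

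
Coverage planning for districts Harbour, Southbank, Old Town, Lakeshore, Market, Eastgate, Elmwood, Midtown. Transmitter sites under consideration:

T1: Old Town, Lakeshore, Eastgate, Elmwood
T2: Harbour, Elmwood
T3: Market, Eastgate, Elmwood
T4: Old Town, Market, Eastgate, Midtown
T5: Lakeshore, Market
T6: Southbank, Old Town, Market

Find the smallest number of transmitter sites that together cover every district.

T1, T2, T4, T6 together cover {Harbour, Southbank, Old Town, Lakeshore, Market, Eastgate, Elmwood, Midtown} — every district.
No 3 of the 6 transmitter sites cover everything (all 20 triples fall short), so 4 is minimum.

4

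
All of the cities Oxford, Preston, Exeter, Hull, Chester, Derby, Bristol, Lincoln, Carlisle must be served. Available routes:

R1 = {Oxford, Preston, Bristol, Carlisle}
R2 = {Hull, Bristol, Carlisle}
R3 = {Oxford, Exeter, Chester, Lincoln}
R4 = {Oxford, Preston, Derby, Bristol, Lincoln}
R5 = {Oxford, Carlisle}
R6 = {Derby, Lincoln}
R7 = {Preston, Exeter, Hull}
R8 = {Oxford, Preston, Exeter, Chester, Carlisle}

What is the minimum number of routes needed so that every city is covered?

3

R2, R3, R4 together cover {Oxford, Preston, Exeter, Hull, Chester, Derby, Bristol, Lincoln, Carlisle} — every city.
No 2 of the 8 routes cover everything (all 28 pairs fall short), so 3 is minimum.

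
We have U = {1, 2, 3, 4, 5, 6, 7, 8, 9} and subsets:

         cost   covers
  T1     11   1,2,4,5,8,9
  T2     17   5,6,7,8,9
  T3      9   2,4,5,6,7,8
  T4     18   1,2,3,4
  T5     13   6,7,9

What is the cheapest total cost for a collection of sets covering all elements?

T2, T4 cover every element at cost 17 + 18 = 35.
Any cover uses at least 2 sets; among all covering selections none totals below 35.

35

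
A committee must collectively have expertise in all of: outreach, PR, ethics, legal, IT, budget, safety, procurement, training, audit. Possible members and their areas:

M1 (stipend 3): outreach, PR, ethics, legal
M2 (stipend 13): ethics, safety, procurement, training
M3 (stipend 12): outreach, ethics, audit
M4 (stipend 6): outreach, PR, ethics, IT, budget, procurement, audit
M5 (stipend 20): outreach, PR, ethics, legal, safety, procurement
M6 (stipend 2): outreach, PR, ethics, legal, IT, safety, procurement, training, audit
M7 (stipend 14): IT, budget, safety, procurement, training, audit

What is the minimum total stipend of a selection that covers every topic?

8

M4, M6 cover every topic at stipend 6 + 2 = 8.
Any cover uses at least 2 members; among all covering selections none totals below 8.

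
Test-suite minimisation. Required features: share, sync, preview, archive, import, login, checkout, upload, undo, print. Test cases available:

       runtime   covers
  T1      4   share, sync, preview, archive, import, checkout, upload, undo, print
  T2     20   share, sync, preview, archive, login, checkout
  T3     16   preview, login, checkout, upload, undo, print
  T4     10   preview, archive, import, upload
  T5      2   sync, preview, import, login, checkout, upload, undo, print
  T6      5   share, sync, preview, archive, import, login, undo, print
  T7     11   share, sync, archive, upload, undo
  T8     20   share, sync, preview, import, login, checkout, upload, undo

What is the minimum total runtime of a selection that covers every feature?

T1, T5 cover every feature at runtime 4 + 2 = 6.
Any cover uses at least 2 test cases; among all covering selections none totals below 6.

6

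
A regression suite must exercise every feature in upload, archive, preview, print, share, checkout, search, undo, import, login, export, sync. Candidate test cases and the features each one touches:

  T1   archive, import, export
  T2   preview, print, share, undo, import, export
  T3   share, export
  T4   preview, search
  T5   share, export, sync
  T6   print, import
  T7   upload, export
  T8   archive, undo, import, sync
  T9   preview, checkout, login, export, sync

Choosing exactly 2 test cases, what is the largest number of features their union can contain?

9

Choosing T2, T9 covers {preview, print, share, checkout, undo, import, login, export, sync} — 9 features.
No choice of 2 test cases does better; here upload, archive, search are left uncovered.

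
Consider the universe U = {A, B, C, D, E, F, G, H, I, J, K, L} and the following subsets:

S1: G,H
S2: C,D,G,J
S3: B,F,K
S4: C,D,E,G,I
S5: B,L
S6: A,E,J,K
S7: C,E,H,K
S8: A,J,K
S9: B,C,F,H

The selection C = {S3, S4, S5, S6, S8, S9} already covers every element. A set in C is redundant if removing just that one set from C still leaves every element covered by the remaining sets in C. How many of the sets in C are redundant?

Drop S3: the rest still cover every element — redundant.
Drop S4: D, G, I uncovered — not redundant.
Drop S5: L uncovered — not redundant.
Drop S6: the rest still cover every element — redundant.
Drop S8: the rest still cover every element — redundant.
Drop S9: H uncovered — not redundant.
3 redundant: S3, S6, S8.

3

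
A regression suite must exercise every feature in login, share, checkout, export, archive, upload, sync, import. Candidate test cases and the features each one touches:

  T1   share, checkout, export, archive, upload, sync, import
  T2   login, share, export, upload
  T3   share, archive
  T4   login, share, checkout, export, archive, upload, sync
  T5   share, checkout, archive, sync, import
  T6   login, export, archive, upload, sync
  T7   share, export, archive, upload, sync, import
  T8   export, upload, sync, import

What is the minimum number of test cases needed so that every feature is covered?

2

T1, T2 together cover {login, share, checkout, export, archive, upload, sync, import} — every feature.
No single test case contains all 8 features, so 2 is optimal.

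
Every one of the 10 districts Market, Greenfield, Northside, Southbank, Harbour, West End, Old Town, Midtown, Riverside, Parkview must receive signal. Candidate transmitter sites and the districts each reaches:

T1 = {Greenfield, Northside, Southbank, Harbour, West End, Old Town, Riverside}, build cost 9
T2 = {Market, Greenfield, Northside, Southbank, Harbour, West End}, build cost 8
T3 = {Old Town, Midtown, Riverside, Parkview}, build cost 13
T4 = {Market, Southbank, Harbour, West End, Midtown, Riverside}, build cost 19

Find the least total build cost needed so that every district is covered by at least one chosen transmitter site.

21

T2, T3 cover every district at build cost 8 + 13 = 21.
Any cover uses at least 2 transmitter sites; among all covering selections none totals below 21.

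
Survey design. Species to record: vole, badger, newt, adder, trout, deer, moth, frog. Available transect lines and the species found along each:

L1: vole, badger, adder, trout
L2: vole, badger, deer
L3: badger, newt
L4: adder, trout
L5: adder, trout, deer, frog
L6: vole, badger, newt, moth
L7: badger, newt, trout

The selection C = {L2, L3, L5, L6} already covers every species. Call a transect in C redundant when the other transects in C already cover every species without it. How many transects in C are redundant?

Drop L2: the rest still cover every species — redundant.
Drop L3: the rest still cover every species — redundant.
Drop L5: adder, trout, frog uncovered — not redundant.
Drop L6: moth uncovered — not redundant.
2 redundant: L2, L3.

2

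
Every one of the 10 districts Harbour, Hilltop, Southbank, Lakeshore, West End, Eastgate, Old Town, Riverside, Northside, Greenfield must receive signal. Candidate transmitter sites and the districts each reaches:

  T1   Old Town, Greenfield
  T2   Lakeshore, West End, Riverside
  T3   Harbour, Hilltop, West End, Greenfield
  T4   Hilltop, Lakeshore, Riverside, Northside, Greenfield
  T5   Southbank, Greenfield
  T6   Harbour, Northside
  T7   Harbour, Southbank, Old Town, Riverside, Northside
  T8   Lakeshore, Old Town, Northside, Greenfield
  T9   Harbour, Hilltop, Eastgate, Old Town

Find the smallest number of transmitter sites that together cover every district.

4

T1, T2, T7, T9 together cover {Harbour, Hilltop, Southbank, Lakeshore, West End, Eastgate, Old Town, Riverside, Northside, Greenfield} — every district.
No 3 of the 9 transmitter sites cover everything (all 84 triples fall short), so 4 is minimum.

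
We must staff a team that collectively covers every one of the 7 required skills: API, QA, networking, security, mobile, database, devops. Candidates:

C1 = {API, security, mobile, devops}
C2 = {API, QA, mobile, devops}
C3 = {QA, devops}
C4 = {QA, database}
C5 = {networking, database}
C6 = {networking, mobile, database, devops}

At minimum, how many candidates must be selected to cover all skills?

3

C1, C2, C5 together cover {API, QA, networking, security, mobile, database, devops} — every skill.
No 2 of the 6 candidates cover everything (all 15 pairs fall short), so 3 is minimum.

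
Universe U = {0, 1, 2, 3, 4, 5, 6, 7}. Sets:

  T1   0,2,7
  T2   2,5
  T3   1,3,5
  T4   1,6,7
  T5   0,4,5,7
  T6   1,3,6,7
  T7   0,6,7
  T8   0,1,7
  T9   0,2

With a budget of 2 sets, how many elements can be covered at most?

Choosing T5, T6 covers {0, 1, 3, 4, 5, 6, 7} — 7 elements.
No choice of 2 sets does better; here 2 is left uncovered.

7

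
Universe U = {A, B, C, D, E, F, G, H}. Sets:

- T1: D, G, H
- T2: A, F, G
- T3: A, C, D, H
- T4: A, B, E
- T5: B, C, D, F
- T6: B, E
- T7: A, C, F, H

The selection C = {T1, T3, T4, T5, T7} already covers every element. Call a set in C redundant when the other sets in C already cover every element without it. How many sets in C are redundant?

3

Drop T1: G uncovered — not redundant.
Drop T3: the rest still cover every element — redundant.
Drop T4: E uncovered — not redundant.
Drop T5: the rest still cover every element — redundant.
Drop T7: the rest still cover every element — redundant.
3 redundant: T3, T5, T7.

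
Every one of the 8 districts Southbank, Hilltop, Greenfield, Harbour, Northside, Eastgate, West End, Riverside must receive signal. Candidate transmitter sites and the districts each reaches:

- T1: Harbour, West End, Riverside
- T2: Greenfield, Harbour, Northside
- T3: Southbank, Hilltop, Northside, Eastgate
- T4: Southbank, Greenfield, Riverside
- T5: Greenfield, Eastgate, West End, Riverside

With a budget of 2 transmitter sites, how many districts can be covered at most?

7

Choosing T1, T3 covers {Southbank, Hilltop, Harbour, Northside, Eastgate, West End, Riverside} — 7 districts.
No choice of 2 transmitter sites does better; here Greenfield is left uncovered.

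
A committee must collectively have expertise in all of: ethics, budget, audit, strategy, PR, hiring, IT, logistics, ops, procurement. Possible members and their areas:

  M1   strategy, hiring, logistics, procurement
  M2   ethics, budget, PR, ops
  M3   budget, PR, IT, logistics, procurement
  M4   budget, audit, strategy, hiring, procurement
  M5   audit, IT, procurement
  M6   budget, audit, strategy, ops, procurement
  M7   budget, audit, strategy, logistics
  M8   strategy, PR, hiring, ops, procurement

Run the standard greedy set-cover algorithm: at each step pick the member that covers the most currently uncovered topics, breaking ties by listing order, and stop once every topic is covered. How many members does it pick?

Pick 1: M3 covers 5 new topics (budget, PR, IT, logistics, procurement).
Pick 2: M4 covers 3 new topics (audit, strategy, hiring).
Pick 3: M2 covers 2 new topics (ethics, ops).
Greedy uses 3 members.

3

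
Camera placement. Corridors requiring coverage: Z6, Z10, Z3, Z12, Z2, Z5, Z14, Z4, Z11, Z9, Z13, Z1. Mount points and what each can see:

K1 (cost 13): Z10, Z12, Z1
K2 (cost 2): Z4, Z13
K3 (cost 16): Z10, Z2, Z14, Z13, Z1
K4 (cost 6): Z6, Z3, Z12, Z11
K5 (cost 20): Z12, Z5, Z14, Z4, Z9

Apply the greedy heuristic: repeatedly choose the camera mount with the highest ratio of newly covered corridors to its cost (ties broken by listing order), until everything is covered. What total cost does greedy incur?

44

Pick 1: K2 adds 2 new (Z4, Z13) at cost 2 (ratio 2/2).
Pick 2: K4 adds 4 new (Z6, Z3, Z12, Z11) at cost 6 (ratio 4/6).
Pick 3: K3 adds 4 new (Z10, Z2, Z14, Z1) at cost 16 (ratio 4/16).
Pick 4: K5 adds 2 new (Z5, Z9) at cost 20 (ratio 2/20).
Greedy total cost: 2 + 6 + 16 + 20 = 44. (The true optimum is 42, so greedy overshoots here.)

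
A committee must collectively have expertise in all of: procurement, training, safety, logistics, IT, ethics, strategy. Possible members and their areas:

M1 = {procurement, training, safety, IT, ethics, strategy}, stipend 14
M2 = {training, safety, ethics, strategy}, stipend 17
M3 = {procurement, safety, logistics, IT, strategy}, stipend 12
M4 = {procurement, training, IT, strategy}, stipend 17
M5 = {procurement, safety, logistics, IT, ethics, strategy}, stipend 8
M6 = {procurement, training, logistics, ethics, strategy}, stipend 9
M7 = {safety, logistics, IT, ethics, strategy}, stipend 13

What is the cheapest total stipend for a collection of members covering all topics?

17

M5, M6 cover every topic at stipend 8 + 9 = 17.
Any cover uses at least 2 members; among all covering selections none totals below 17.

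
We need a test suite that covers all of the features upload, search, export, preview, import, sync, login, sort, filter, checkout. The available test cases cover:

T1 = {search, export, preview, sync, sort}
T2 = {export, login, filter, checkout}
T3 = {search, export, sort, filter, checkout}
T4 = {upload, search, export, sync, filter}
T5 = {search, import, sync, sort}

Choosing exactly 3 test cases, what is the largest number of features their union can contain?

9

Choosing T1, T2, T4 covers {upload, search, export, preview, sync, login, sort, filter, checkout} — 9 features.
No choice of 3 test cases does better; here import is left uncovered.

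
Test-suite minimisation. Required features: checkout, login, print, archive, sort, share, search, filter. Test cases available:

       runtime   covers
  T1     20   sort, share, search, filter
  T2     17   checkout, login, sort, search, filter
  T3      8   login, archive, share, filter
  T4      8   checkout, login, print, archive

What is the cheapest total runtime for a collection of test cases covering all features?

T1, T4 cover every feature at runtime 20 + 8 = 28.
Any cover uses at least 2 test cases; among all covering selections none totals below 28.

28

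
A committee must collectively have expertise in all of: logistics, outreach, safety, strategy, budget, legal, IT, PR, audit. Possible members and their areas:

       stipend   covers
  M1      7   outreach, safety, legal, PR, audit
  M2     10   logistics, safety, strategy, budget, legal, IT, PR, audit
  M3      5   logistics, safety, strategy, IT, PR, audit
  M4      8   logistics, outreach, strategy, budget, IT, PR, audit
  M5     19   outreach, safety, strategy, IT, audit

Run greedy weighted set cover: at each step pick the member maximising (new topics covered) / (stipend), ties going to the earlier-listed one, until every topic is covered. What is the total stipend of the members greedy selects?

Pick 1: M3 adds 6 new (logistics, safety, strategy, IT, PR, audit) at stipend 5 (ratio 6/5).
Pick 2: M1 adds 2 new (outreach, legal) at stipend 7 (ratio 2/7).
Pick 3: M4 adds 1 new (budget) at stipend 8 (ratio 1/8).
Greedy total stipend: 5 + 7 + 8 = 20. (The true optimum is 15, so greedy overshoots here.)

20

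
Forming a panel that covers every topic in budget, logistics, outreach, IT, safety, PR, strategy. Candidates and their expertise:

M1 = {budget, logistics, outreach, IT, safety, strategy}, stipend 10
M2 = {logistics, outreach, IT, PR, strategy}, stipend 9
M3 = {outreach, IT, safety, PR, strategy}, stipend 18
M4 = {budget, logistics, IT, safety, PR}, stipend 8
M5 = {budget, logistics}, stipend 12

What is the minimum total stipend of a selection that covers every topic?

M2, M4 cover every topic at stipend 9 + 8 = 17.
Any cover uses at least 2 members; among all covering selections none totals below 17.

17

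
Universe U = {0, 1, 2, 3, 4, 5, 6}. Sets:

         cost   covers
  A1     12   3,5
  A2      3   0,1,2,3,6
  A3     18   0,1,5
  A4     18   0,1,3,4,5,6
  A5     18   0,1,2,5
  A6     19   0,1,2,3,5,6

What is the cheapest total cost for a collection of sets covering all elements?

21

A2, A4 cover every element at cost 3 + 18 = 21.
Any cover uses at least 2 sets; among all covering selections none totals below 21.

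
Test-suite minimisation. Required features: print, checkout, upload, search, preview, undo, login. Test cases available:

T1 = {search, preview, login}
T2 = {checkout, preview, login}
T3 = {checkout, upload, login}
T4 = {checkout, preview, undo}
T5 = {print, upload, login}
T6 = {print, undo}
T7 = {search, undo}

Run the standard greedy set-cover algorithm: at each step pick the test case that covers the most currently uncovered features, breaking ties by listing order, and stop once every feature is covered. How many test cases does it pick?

Pick 1: T1 covers 3 new features (search, preview, login).
Pick 2: T3 covers 2 new features (checkout, upload).
Pick 3: T6 covers 2 new features (print, undo).
Greedy uses 3 test cases.

3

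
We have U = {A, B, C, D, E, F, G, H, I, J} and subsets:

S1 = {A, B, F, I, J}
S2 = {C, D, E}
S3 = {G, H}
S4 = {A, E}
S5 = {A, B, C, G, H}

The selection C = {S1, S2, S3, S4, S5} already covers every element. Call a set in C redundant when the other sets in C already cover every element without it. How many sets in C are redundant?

3

Drop S1: F, I, J uncovered — not redundant.
Drop S2: D uncovered — not redundant.
Drop S3: the rest still cover every element — redundant.
Drop S4: the rest still cover every element — redundant.
Drop S5: the rest still cover every element — redundant.
3 redundant: S3, S4, S5.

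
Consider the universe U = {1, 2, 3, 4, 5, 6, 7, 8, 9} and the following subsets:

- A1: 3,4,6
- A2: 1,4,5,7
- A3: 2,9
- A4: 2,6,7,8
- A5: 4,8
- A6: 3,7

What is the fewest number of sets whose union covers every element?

A1, A2, A3, A4 together cover {1, 2, 3, 4, 5, 6, 7, 8, 9} — every element.
No 3 of the 6 sets cover everything (all 20 triples fall short), so 4 is minimum.

4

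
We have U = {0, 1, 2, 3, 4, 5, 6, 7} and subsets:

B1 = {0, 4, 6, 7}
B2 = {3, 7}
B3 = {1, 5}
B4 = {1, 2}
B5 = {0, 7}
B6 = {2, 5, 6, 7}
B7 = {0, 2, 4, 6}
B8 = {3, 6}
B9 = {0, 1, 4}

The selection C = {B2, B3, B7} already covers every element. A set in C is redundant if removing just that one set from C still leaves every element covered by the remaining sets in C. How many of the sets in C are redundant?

0

Drop B2: 3, 7 uncovered — not redundant.
Drop B3: 1, 5 uncovered — not redundant.
Drop B7: 0, 2, 4, 6 uncovered — not redundant.
None of the sets in C is redundant.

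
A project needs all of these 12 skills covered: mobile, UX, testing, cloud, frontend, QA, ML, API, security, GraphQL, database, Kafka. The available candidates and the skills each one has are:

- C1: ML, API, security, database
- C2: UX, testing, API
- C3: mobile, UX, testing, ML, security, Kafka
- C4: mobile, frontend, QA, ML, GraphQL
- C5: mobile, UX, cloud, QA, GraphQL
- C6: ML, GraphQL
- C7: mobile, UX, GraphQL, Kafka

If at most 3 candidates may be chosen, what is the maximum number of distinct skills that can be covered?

Choosing C1, C3, C4 covers {mobile, UX, testing, frontend, QA, ML, API, security, GraphQL, database, Kafka} — 11 skills.
No choice of 3 candidates does better; here cloud is left uncovered.

11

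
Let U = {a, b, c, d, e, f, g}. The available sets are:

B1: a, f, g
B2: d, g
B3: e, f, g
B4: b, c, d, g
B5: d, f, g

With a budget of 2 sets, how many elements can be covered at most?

Choosing B1, B4 covers {a, b, c, d, f, g} — 6 elements.
No choice of 2 sets does better; here e is left uncovered.

6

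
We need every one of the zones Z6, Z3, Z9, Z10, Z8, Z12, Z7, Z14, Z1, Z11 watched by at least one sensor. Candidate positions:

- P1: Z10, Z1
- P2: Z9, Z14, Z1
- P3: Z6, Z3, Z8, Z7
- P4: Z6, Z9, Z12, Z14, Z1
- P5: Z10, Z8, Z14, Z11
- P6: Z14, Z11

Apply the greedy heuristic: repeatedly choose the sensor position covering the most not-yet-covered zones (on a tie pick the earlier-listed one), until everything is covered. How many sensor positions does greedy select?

3

Pick 1: P4 covers 5 new zones (Z6, Z9, Z12, Z14, Z1).
Pick 2: P3 covers 3 new zones (Z3, Z8, Z7).
Pick 3: P5 covers 2 new zones (Z10, Z11).
Greedy uses 3 sensor positions.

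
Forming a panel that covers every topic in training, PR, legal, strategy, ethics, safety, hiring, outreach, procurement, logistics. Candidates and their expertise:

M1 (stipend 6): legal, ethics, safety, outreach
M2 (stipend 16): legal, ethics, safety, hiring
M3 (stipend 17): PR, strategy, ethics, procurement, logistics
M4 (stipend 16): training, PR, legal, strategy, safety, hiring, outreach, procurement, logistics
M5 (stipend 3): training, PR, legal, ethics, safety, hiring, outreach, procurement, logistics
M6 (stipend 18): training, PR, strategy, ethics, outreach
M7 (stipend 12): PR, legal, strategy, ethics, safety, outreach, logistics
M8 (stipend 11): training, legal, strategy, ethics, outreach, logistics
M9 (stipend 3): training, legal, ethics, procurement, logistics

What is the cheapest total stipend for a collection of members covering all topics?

14

M5, M8 cover every topic at stipend 3 + 11 = 14.
Any cover uses at least 2 members; among all covering selections none totals below 14.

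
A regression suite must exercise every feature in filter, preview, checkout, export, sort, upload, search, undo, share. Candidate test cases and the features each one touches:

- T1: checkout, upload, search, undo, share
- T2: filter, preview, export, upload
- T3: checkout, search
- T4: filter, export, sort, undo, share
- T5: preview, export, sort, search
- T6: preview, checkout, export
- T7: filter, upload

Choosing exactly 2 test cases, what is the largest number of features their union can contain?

Choosing T1, T2 covers {filter, preview, checkout, export, upload, search, undo, share} — 8 features.
No choice of 2 test cases does better; here sort is left uncovered.

8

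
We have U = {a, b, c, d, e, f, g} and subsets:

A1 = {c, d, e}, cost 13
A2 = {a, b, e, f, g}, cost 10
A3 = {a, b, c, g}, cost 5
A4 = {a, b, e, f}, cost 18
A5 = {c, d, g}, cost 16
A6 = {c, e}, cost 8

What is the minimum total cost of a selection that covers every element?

23

A1, A2 cover every element at cost 13 + 10 = 23.
Any cover uses at least 2 sets; among all covering selections none totals below 23.
Greedy by coverage-per-cost would pick A3, A2, A1 for 28 — worse than the optimum 23.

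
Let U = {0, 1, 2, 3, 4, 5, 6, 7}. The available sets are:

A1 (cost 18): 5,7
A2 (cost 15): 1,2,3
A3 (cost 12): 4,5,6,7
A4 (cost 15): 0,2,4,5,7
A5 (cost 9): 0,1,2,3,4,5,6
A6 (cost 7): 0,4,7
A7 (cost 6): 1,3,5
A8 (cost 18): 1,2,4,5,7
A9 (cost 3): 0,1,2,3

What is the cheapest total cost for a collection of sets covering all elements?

A3, A9 cover every element at cost 12 + 3 = 15.
Any cover uses at least 2 sets; among all covering selections none totals below 15.

15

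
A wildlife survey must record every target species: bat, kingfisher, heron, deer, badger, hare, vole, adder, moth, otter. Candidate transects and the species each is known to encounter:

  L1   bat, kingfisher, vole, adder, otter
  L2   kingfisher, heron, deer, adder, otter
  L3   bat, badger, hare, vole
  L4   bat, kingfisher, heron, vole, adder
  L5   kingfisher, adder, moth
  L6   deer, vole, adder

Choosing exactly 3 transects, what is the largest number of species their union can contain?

Choosing L2, L3, L5 covers {bat, kingfisher, heron, deer, badger, hare, vole, adder, moth, otter} — 10 species.
That is all 10 species.

10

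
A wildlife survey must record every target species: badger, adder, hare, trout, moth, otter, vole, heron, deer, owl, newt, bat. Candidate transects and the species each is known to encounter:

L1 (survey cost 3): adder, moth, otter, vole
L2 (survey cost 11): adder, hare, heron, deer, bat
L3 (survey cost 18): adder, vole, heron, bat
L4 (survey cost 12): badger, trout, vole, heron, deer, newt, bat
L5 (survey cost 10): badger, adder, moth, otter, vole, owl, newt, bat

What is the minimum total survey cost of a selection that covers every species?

33

L2, L4, L5 cover every species at survey cost 11 + 12 + 10 = 33.
Any cover uses at least 3 transects; among all covering selections none totals below 33.
Greedy by coverage-per-survey cost would pick L1, L4, L5, L2 for 36 — worse than the optimum 33.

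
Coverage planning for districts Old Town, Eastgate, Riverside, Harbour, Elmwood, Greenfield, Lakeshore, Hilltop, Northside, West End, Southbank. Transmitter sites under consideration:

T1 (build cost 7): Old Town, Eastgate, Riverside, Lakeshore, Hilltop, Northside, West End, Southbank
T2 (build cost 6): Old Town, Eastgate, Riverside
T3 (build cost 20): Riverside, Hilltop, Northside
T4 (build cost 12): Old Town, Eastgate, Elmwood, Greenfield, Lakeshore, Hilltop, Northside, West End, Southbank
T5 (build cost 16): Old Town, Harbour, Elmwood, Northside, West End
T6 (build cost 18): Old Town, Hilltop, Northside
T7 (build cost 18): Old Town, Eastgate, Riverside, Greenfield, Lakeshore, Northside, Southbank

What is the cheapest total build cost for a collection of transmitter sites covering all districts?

34

T2, T4, T5 cover every district at build cost 6 + 12 + 16 = 34.
Any cover uses at least 3 transmitter sites; among all covering selections none totals below 34.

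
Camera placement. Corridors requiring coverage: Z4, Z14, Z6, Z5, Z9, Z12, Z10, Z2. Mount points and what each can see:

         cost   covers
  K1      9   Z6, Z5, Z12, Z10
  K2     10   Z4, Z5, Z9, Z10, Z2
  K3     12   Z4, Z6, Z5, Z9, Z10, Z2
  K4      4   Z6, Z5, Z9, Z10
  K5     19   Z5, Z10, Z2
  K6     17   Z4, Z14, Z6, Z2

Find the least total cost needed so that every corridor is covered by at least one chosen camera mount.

30

K1, K4, K6 cover every corridor at cost 9 + 4 + 17 = 30.
Any cover uses at least 3 camera mounts; among all covering selections none totals below 30.
Greedy by coverage-per-cost would pick K4, K2, K1, K6 for 40 — worse than the optimum 30.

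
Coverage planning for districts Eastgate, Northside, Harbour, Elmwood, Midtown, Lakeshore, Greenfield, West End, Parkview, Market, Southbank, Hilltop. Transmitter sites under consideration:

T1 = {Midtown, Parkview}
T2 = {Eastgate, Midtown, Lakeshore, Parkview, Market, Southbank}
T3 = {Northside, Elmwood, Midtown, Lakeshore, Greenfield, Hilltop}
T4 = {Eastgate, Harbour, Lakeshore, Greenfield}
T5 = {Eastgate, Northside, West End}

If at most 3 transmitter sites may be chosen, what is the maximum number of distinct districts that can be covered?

11

Choosing T2, T3, T4 covers {Eastgate, Northside, Harbour, Elmwood, Midtown, Lakeshore, Greenfield, Parkview, Market, Southbank, Hilltop} — 11 districts.
No choice of 3 transmitter sites does better; here West End is left uncovered.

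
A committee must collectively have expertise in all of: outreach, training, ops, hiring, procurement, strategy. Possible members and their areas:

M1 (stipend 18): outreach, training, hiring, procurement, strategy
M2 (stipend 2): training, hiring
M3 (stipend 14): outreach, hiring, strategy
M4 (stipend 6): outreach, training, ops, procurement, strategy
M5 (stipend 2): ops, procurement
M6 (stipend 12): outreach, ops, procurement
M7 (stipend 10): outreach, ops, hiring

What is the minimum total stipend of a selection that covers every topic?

M2, M4 cover every topic at stipend 2 + 6 = 8.
Any cover uses at least 2 members; among all covering selections none totals below 8.
Greedy by coverage-per-stipend would pick M2, M5, M4 for 10 — worse than the optimum 8.

8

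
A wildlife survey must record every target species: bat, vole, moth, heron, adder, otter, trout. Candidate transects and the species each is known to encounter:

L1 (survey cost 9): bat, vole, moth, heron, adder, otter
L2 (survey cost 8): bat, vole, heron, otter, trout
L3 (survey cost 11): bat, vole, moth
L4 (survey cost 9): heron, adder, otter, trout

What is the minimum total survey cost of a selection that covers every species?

17

L1, L2 cover every species at survey cost 9 + 8 = 17.
Any cover uses at least 2 transects; among all covering selections none totals below 17.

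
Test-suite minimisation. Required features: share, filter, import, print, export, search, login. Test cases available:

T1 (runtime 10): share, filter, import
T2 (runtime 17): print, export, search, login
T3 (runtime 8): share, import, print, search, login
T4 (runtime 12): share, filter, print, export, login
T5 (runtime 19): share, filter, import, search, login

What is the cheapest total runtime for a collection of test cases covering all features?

T3, T4 cover every feature at runtime 8 + 12 = 20.
Any cover uses at least 2 test cases; among all covering selections none totals below 20.

20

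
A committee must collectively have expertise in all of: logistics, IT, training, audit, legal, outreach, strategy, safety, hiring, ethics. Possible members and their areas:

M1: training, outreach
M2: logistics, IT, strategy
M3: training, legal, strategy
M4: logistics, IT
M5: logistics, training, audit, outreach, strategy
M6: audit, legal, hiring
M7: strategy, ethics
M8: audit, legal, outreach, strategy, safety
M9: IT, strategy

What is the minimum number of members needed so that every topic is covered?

M1, M2, M6, M7, M8 together cover {logistics, IT, training, audit, legal, outreach, strategy, safety, hiring, ethics} — every topic.
No 4 of the 9 members cover everything (all 126 size-4 selections fall short), so 5 is minimum.

5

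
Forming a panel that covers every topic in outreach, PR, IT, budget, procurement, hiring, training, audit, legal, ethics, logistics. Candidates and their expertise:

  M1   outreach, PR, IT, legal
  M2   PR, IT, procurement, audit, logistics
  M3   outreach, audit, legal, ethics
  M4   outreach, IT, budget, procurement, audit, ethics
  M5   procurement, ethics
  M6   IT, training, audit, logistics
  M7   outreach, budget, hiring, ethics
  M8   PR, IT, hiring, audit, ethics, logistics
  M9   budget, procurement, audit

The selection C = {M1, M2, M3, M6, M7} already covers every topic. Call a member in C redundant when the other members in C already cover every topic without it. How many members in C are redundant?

Drop M1: the rest still cover every topic — redundant.
Drop M2: procurement uncovered — not redundant.
Drop M3: the rest still cover every topic — redundant.
Drop M6: training uncovered — not redundant.
Drop M7: budget, hiring uncovered — not redundant.
2 redundant: M1, M3.

2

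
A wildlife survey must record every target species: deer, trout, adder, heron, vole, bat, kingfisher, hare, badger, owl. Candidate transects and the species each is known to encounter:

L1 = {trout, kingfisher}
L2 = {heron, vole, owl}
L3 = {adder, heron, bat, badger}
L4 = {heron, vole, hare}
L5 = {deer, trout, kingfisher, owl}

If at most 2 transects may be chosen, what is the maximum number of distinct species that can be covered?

8

Choosing L3, L5 covers {deer, trout, adder, heron, bat, kingfisher, badger, owl} — 8 species.
No choice of 2 transects does better; here vole, hare are left uncovered.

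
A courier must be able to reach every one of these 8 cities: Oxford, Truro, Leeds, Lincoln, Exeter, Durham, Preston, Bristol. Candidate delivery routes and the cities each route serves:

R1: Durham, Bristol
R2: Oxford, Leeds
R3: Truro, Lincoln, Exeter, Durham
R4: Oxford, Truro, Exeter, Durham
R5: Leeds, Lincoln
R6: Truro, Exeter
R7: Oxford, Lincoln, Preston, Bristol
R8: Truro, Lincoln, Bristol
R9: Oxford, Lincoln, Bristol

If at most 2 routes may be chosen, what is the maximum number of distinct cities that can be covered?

7

Choosing R3, R7 covers {Oxford, Truro, Lincoln, Exeter, Durham, Preston, Bristol} — 7 cities.
No choice of 2 routes does better; here Leeds is left uncovered.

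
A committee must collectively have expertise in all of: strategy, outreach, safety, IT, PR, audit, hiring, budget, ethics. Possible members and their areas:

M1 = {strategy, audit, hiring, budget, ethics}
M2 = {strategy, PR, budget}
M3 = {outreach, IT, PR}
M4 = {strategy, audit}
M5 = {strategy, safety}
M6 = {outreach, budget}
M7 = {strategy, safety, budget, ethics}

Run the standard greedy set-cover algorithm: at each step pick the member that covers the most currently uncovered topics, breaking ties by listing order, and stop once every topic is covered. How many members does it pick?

3

Pick 1: M1 covers 5 new topics (strategy, audit, hiring, budget, ethics).
Pick 2: M3 covers 3 new topics (outreach, IT, PR).
Pick 3: M5 covers 1 new topics (safety).
Greedy uses 3 members.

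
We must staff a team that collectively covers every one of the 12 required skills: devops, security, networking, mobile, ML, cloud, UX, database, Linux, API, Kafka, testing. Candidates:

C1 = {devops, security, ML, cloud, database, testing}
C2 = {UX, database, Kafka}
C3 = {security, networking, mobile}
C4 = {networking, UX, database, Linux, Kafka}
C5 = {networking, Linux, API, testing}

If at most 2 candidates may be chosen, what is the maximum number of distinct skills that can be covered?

10

Choosing C1, C4 covers {devops, security, networking, ML, cloud, UX, database, Linux, Kafka, testing} — 10 skills.
No choice of 2 candidates does better; here mobile, API are left uncovered.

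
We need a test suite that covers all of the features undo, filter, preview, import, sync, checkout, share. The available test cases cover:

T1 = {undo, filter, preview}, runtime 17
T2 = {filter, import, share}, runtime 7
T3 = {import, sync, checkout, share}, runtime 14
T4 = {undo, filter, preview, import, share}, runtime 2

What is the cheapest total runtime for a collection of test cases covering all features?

T3, T4 cover every feature at runtime 14 + 2 = 16.
Any cover uses at least 2 test cases; among all covering selections none totals below 16.

16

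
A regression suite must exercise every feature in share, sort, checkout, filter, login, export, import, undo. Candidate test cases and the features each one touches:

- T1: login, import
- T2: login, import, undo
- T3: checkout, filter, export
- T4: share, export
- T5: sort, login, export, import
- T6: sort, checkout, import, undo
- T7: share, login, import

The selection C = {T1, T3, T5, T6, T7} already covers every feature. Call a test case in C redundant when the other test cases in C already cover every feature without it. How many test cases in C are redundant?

Drop T1: the rest still cover every feature — redundant.
Drop T3: filter uncovered — not redundant.
Drop T5: the rest still cover every feature — redundant.
Drop T6: undo uncovered — not redundant.
Drop T7: share uncovered — not redundant.
2 redundant: T1, T5.

2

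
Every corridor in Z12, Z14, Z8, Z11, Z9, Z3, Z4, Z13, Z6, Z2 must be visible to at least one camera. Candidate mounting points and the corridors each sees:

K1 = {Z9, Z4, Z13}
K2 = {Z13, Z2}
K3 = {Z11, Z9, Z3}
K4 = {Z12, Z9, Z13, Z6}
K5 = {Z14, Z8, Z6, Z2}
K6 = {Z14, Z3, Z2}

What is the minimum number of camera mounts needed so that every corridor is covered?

4

K1, K3, K4, K5 together cover {Z12, Z14, Z8, Z11, Z9, Z3, Z4, Z13, Z6, Z2} — every corridor.
No 3 of the 6 camera mounts cover everything (all 20 triples fall short), so 4 is minimum.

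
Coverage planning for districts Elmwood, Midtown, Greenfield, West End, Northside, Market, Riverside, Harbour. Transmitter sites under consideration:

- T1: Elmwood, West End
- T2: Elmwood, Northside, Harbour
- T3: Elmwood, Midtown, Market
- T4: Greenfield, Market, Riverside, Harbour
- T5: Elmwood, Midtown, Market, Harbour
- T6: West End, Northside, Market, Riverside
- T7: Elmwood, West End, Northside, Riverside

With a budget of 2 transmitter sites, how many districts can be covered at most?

Choosing T4, T7 covers {Elmwood, Greenfield, West End, Northside, Market, Riverside, Harbour} — 7 districts.
No choice of 2 transmitter sites does better; here Midtown is left uncovered.

7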